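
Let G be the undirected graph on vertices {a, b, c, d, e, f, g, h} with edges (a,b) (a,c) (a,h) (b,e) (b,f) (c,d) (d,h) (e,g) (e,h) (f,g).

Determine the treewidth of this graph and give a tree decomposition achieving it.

The largest bag has 3 vertices, giving width 2; this decomposition certifies tw(G) ≤ 2. The edges d–c–a–h–d form a cycle, so G is not a tree and its treewidth is at least 2. Hence tw(G) = 2 exactly.

Treewidth 2.
One optimal decomposition is:
Bags: B1 = {c, d, h}  B2 = {a, c, h}  B3 = {a, e, h}  B4 = {a, b, e}  B5 = {b, e, g}  B6 = {b, f, g}
Tree: B1–B2, B2–B3, B3–B4, B4–B5, B5–B6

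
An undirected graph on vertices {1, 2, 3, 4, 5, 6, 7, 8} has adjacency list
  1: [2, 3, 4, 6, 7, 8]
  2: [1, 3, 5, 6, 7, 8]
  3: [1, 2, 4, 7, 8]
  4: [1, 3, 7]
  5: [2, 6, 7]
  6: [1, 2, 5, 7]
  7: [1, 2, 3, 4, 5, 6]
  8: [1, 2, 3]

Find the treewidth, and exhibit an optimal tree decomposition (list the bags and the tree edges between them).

Treewidth 3.
Bags: B1 = {1, 2, 3, 7}  B2 = {1, 2, 6, 7}  B3 = {1, 3, 4, 7}  B4 = {2, 5, 6, 7}  B5 = {1, 2, 3, 8}
Tree: B1–B2, B1–B3, B2–B4, B1–B5

The largest bag has 4 vertices, giving width 3; this decomposition certifies tw(G) ≤ 3. On the other hand G contains the 4-clique {1, 2, 3, 8}. A clique must lie in a single bag of any decomposition, so no decomposition can have width below 3. The upper and lower bounds meet at 3, so that is the treewidth.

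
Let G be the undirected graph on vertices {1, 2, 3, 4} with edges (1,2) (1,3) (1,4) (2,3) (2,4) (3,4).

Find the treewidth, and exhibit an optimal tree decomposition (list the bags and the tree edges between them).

A single bag containing all 4 vertices is trivially a valid decomposition of width 3. On the other hand G contains the 4-clique {1, 2, 3, 4}. A clique must lie in a single bag of any decomposition, so no decomposition can have width below 3. Therefore the treewidth is 3.

Treewidth 3.
One optimal decomposition is:
Bags: B1 = {1, 2, 3, 4}
Tree: (single bag)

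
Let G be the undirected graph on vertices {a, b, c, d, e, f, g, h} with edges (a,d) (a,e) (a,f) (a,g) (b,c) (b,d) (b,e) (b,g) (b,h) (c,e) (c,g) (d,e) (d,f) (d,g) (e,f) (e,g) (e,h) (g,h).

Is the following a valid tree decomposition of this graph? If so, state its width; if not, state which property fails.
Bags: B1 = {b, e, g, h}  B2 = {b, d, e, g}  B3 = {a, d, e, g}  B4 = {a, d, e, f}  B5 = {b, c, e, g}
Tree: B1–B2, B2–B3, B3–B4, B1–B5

Yes; width 3.

Vertex coverage: the bags together contain {a, b, c, d, e, f, g, h}, the full vertex set. Edge coverage: each edge of G has both endpoints in at least one bag. Running intersection: for every vertex, the bags containing it form a connected subtree. All three properties hold, so this is a valid tree decomposition of width max|bag| − 1 = 3, and hence tw(G) ≤ 3.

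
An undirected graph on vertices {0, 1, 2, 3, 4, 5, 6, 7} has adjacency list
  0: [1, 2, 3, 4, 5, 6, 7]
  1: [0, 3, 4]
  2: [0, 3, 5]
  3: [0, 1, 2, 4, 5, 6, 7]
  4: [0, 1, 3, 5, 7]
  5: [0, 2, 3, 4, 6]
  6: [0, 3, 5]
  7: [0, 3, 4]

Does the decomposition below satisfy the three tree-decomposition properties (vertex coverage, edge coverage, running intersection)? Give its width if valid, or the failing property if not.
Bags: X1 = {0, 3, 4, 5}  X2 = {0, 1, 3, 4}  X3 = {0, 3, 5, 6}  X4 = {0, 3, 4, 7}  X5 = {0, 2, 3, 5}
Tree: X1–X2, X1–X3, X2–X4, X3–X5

Vertex coverage: the bags together contain {0, 1, 2, 3, 4, 5, 6, 7}, the full vertex set. Edge coverage: each edge of G has both endpoints in at least one bag. Running intersection: for every vertex, the bags containing it form a connected subtree. All three properties hold, so this is a valid tree decomposition of width max|bag| − 1 = 3, and hence tw(G) ≤ 3.

Yes; width 3.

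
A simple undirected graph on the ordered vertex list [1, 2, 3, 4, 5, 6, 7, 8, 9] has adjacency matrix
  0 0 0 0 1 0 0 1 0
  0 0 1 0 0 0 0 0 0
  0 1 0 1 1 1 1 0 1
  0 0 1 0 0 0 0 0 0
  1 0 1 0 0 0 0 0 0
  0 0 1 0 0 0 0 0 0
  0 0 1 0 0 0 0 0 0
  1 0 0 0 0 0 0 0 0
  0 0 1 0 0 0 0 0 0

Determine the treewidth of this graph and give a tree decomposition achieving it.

The largest bag has 2 vertices, giving width 1; this decomposition certifies tw(G) ≤ 1. Any graph with an edge has treewidth ≥ 1, and G has the edge 1–5. The upper and lower bounds meet at 1, so that is the treewidth.

Treewidth 1.
Bags: B1 = {1, 5}  B2 = {3, 5}  B3 = {3, 9}  B4 = {2, 3}  B5 = {3, 6}  B6 = {3, 7}  B7 = {3, 4}  B8 = {1, 8}
Tree: B1–B2, B2–B3, B2–B4, B4–B5, B5–B6, B4–B7, B1–B8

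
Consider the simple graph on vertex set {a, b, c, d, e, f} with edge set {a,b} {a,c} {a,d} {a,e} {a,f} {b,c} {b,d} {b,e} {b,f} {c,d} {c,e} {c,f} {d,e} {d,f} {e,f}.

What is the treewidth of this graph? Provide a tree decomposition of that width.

Treewidth 5.
One optimal decomposition is:
Bags: B1 = {a, b, c, d, e, f}
Tree: (single bag)

With just one bag of size 6, the width is 6 − 1 = 5, so tw(G) ≤ 5. On the other hand G contains the 6-clique {a, b, c, d, e, f}. A clique must lie in a single bag of any decomposition, so no decomposition can have width below 5. Therefore the treewidth is 5.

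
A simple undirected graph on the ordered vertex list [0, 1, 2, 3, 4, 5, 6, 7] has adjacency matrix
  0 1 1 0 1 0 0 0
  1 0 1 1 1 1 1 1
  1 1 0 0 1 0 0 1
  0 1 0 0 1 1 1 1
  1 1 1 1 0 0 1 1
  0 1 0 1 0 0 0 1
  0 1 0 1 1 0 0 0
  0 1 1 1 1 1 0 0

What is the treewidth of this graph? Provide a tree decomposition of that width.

Treewidth 3.
One such decomposition:
Bags: B1 = {1, 2, 4, 7}  B2 = {0, 1, 2, 4}  B3 = {1, 3, 4, 7}  B4 = {1, 3, 4, 6}  B5 = {1, 3, 5, 7}
Tree: B1–B2, B1–B3, B3–B4, B3–B5

Each bag holds 4 vertices, so the decomposition has width 3, which upper-bounds the treewidth. On the other hand G contains the 4-clique {0, 1, 2, 4}. A clique must lie in a single bag of any decomposition, so no decomposition can have width below 3. Combining the bounds, tw(G) = 3.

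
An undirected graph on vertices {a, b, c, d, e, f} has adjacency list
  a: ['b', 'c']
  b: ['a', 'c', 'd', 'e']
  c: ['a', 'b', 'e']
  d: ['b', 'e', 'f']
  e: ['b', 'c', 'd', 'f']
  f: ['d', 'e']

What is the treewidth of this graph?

A width-2 tree decomposition is:
Bags: B1 = {b, c, e}  B2 = {a, b, c}  B3 = {b, d, e}  B4 = {d, e, f}
Tree: B1–B2, B1–B3, B3–B4
The largest bag has 3 vertices, giving width 2; this decomposition certifies tw(G) ≤ 2. On the other hand G contains the 3-clique {d, e, f}. A clique must lie in a single bag of any decomposition, so no decomposition can have width below 2. Therefore the treewidth is 2.

2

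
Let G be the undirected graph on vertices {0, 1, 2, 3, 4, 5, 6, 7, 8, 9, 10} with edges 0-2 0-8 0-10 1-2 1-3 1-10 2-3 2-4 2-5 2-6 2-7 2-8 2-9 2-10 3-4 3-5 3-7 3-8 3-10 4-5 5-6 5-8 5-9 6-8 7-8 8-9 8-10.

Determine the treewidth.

3

A width-3 tree decomposition is:
Bags: B1 = {2, 5, 6, 8}  B2 = {2, 3, 5, 8}  B3 = {2, 3, 8, 10}  B4 = {0, 2, 8, 10}  B5 = {2, 3, 7, 8}  B6 = {2, 3, 4, 5}  B7 = {2, 5, 8, 9}  B8 = {1, 2, 3, 10}
Tree: B1–B2, B2–B3, B3–B4, B2–B5, B2–B6, B2–B7, B3–B8
Every bag has size at most 4, so the width is 4 − 1 = 3 and tw(G) ≤ 3. For the lower bound, the 4 vertices {0, 2, 8, 10} are pairwise adjacent, and any tree decomposition puts a clique entirely inside one bag — forcing width ≥ 3. Combining the bounds, tw(G) = 3.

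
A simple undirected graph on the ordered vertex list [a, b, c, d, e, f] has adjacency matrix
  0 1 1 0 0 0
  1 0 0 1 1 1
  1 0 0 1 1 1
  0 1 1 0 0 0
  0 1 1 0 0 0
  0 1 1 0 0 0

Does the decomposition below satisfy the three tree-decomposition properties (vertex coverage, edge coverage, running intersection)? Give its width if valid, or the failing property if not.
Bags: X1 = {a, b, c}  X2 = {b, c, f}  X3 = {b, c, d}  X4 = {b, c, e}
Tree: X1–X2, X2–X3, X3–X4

Yes; width 2.

Every vertex of G appears in some bag (union = {a, b, c, d, e, f}); every edge is covered by a bag; and for each vertex v the set of bags containing v is connected in the bag tree. The decomposition is therefore valid. The largest bag has 3 vertices, so the width is 2.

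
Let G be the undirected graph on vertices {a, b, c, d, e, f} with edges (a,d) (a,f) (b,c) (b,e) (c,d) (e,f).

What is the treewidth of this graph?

2

A width-2 tree decomposition is:
Bags: B1 = {a, d, f}  B2 = {c, d, f}  B3 = {b, c, f}  B4 = {b, e, f}
Tree: B1–B2, B2–B3, B3–B4
The largest bag has 3 vertices, giving width 2; this decomposition certifies tw(G) ≤ 2. Since f–a–d–c–b–e–f is a cycle in G, G is not acyclic. Forests are exactly the graphs of treewidth ≤ 1, so tw(G) ≥ 2. Hence tw(G) = 2 exactly.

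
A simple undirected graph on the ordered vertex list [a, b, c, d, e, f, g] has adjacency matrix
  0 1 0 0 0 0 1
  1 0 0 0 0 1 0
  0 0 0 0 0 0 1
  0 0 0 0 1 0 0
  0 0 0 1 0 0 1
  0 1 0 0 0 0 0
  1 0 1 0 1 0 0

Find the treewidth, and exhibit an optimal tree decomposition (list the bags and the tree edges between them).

Treewidth 1.
Bags: B1 = {a, g}  B2 = {e, g}  B3 = {a, b}  B4 = {c, g}  B5 = {b, f}  B6 = {d, e}
Tree: B1–B2, B1–B3, B2–B4, B3–B5, B2–B6

Every bag has size at most 2, so the width is 2 − 1 = 1 and tw(G) ≤ 1. G has an edge, so its treewidth is at least 1. Combining the bounds, tw(G) = 1.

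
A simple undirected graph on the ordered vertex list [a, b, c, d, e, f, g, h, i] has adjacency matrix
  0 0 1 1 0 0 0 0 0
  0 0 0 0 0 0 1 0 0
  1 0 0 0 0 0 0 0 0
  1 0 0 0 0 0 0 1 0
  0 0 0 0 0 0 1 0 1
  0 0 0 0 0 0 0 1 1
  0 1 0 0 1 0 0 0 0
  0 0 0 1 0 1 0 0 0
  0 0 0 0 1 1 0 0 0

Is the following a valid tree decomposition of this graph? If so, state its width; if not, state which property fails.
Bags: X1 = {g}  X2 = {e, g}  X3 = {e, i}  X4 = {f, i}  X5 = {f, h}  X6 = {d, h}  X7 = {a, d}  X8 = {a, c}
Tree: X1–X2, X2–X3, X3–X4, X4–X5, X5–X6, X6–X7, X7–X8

A tree decomposition must satisfy three properties: every vertex lies in some bag; for every edge, both endpoints lie together in some bag; and for every vertex, the bags containing it form a connected subtree. Here vertex b appears in no bag, so the decomposition is invalid.

No — vertex b appears in no bag.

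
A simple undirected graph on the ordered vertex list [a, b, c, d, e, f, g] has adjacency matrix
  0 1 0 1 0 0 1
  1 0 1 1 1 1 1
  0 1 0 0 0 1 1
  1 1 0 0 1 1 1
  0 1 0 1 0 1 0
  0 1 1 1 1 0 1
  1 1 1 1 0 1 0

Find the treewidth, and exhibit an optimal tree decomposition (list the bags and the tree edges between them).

The largest bag has 4 vertices, giving width 3; this decomposition certifies tw(G) ≤ 3. Conversely, {b, d, f, g} is a clique of size 4, and the vertices of any clique must share a bag in every tree decomposition; so some bag has ≥ 4 vertices and tw(G) ≥ 3. Hence tw(G) = 3 exactly.

Treewidth 3.
One optimal decomposition is:
Bags: B1 = {a, b, d, g}  B2 = {b, d, f, g}  B3 = {b, d, e, f}  B4 = {b, c, f, g}
Tree: B1–B2, B2–B3, B2–B4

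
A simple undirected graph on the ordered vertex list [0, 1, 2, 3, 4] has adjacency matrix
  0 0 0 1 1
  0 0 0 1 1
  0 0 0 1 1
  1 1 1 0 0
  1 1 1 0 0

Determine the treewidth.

A width-2 tree decomposition is:
Bags: B1 = {1, 3, 4}  B2 = {0, 3, 4}  B3 = {2, 3, 4}
Tree: B1–B2, B2–B3
The largest bag has 3 vertices, giving width 2; this decomposition certifies tw(G) ≤ 2. Since 1–4–0–3–1 is a cycle in G, G is not acyclic. Forests are exactly the graphs of treewidth ≤ 1, so tw(G) ≥ 2. Therefore the treewidth is 2.

2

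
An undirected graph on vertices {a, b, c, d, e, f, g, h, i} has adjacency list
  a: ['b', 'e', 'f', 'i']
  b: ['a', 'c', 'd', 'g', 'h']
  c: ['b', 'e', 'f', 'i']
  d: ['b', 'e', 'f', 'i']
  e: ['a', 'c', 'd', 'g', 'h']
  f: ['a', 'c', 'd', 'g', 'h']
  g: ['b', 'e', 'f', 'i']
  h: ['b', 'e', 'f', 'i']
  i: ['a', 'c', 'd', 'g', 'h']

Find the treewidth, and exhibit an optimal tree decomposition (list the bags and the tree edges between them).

The largest bag has 5 vertices, giving width 4; this decomposition certifies tw(G) ≤ 4. For the lower bound: the 5 vertex sets {b,g}, {c,i}, {e,h}, {f}, {a} are disjoint, each induces a connected subgraph, and every pair is joined by at least one edge of G. Contracting each set to a single vertex therefore yields K_{5} as a minor, and since treewidth is minor-monotone, tw(G) ≥ tw(K_{5}) = 4. Combining the bounds, tw(G) = 4.

Treewidth 4.
One optimal decomposition is:
Bags: B1 = {b, e, f, g, i}  B2 = {b, c, e, f, i}  B3 = {b, e, f, h, i}  B4 = {a, b, e, f, i}  B5 = {b, d, e, f, i}
Tree: B1–B2, B2–B3, B3–B4, B4–B5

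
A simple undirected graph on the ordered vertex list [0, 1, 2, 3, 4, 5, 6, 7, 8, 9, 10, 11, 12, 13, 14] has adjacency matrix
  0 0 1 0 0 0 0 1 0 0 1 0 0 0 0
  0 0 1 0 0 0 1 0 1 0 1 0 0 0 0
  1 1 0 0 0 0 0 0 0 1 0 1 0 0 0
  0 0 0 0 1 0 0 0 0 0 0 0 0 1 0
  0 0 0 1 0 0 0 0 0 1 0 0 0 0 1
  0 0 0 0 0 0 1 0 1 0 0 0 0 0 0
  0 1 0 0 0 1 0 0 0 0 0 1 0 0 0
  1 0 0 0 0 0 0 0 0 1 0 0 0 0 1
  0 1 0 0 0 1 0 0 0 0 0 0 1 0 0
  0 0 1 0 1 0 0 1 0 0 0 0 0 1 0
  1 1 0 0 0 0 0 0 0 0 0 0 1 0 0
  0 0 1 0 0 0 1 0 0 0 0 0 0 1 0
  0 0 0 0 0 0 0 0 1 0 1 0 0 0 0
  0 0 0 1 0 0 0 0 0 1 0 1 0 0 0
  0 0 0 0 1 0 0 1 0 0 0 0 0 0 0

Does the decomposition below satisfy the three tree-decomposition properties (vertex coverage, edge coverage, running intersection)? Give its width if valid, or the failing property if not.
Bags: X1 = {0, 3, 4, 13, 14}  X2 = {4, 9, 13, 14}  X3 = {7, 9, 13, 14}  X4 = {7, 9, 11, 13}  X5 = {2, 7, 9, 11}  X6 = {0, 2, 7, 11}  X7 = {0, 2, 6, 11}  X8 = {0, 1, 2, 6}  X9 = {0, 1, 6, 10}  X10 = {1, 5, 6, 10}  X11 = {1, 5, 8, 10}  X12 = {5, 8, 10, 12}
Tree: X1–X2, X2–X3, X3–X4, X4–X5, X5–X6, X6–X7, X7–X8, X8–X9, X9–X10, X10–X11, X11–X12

No — bags containing vertex 0 are not connected in the tree.

A tree decomposition must satisfy three properties: every vertex lies in some bag; for every edge, both endpoints lie together in some bag; and for every vertex, the bags containing it form a connected subtree. Here bags containing vertex 0 are not connected in the tree, so the decomposition is invalid.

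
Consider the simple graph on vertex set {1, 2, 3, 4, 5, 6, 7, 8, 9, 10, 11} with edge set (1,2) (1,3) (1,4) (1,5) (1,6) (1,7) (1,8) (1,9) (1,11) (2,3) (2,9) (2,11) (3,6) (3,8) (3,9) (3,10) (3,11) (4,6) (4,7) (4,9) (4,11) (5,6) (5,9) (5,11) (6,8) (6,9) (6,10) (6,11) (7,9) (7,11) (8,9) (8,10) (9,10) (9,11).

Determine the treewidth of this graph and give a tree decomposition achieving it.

The largest bag has 5 vertices, giving width 4; this decomposition certifies tw(G) ≤ 4. For the lower bound, the 5 vertices {1, 3, 6, 8, 9} are pairwise adjacent, and any tree decomposition puts a clique entirely inside one bag — forcing width ≥ 4. The upper and lower bounds meet at 4, so that is the treewidth.

Treewidth 4.
One optimal decomposition is:
Bags: B1 = {1, 3, 6, 8, 9}  B2 = {3, 6, 8, 9, 10}  B3 = {1, 3, 6, 9, 11}  B4 = {1, 2, 3, 9, 11}  B5 = {1, 5, 6, 9, 11}  B6 = {1, 4, 6, 9, 11}  B7 = {1, 4, 7, 9, 11}
Tree: B1–B2, B1–B3, B3–B4, B3–B5, B5–B6, B6–B7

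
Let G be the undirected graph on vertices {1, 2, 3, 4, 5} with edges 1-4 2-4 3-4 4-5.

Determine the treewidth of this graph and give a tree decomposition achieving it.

Treewidth 1.
One optimal decomposition is:
Bags: B1 = {1, 4}  B2 = {4, 5}  B3 = {2, 4}  B4 = {3, 4}
Tree: B1–B2, B2–B3, B3–B4

Every bag has size at most 2, so the width is 2 − 1 = 1 and tw(G) ≤ 1. Since G has at least one edge (e.g. 4–1), it is not an edgeless graph, so tw(G) ≥ 1. Therefore the treewidth is 1.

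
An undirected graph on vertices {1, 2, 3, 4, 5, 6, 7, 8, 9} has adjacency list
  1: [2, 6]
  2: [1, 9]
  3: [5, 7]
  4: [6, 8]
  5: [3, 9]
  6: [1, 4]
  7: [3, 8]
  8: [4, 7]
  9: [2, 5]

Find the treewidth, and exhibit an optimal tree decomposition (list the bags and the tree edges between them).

Treewidth 2.
One such decomposition:
Bags: B1 = {3, 7, 8}  B2 = {3, 4, 8}  B3 = {3, 4, 6}  B4 = {1, 3, 6}  B5 = {1, 2, 3}  B6 = {2, 3, 9}  B7 = {3, 5, 9}
Tree: B1–B2, B2–B3, B3–B4, B4–B5, B5–B6, B6–B7

Every bag has size at most 3, so the width is 3 − 1 = 2 and tw(G) ≤ 2. The edges 3–7–8–4–6–1–2–9–5–3 form a cycle, so G is not a tree and its treewidth is at least 2. The upper and lower bounds meet at 2, so that is the treewidth.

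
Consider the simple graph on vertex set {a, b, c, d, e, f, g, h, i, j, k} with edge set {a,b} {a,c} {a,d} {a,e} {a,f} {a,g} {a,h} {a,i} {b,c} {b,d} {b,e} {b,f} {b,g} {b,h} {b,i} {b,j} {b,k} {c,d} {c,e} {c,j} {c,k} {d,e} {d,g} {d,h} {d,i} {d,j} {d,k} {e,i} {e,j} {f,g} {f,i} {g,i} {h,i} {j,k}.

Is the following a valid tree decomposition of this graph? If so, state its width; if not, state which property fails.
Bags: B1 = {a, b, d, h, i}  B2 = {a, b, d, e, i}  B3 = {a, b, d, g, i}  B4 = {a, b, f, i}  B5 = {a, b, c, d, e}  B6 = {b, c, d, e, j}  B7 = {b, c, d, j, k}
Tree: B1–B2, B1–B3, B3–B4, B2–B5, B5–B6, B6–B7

A tree decomposition must satisfy three properties: every vertex lies in some bag; for every edge, both endpoints lie together in some bag; and for every vertex, the bags containing it form a connected subtree. Here edge (g,f) lies in no bag, so the decomposition is invalid.

No — edge (g,f) lies in no bag.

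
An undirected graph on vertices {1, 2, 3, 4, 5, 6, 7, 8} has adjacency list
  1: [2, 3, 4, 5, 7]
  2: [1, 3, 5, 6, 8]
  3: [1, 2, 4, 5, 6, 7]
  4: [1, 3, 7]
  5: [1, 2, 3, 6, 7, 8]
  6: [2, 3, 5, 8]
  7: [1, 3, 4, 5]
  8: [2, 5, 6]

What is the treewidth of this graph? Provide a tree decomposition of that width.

Treewidth 3.
One such decomposition:
Bags: B1 = {1, 2, 3, 5}  B2 = {2, 3, 5, 6}  B3 = {1, 3, 5, 7}  B4 = {2, 5, 6, 8}  B5 = {1, 3, 4, 7}
Tree: B1–B2, B1–B3, B2–B4, B3–B5

Every bag has size at most 4, so the width is 4 − 1 = 3 and tw(G) ≤ 3. For the lower bound, the 4 vertices {2, 5, 6, 8} are pairwise adjacent, and any tree decomposition puts a clique entirely inside one bag — forcing width ≥ 3. Combining the bounds, tw(G) = 3.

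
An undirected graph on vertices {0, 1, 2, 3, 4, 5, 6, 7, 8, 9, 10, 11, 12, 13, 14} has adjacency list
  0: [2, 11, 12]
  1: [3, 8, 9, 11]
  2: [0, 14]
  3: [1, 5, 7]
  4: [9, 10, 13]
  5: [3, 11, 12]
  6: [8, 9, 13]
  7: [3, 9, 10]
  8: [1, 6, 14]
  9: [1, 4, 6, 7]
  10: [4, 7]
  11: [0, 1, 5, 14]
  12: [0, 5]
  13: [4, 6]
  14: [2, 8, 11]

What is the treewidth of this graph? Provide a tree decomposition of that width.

Treewidth 3.
One such decomposition:
Bags: B1 = {0, 2, 12, 14}  B2 = {0, 11, 12, 14}  B3 = {5, 11, 12, 14}  B4 = {5, 8, 11, 14}  B5 = {1, 5, 8, 11}  B6 = {1, 3, 5, 8}  B7 = {1, 3, 6, 8}  B8 = {1, 3, 6, 9}  B9 = {3, 6, 7, 9}  B10 = {6, 7, 9, 13}  B11 = {4, 7, 9, 13}  B12 = {4, 7, 10, 13}
Tree: B1–B2, B2–B3, B3–B4, B4–B5, B5–B6, B6–B7, B7–B8, B8–B9, B9–B10, B10–B11, B11–B12

The largest bag has 4 vertices, giving width 3; this decomposition certifies tw(G) ≤ 3. For the lower bound: the 4 vertex sets {0,2,12}, {14}, {11}, {1,3,5,8} are disjoint, each induces a connected subgraph, and every pair is joined by at least one edge of G. Contracting each set to a single vertex therefore yields K_{4} as a minor, and since treewidth is minor-monotone, tw(G) ≥ tw(K_{4}) = 3. Therefore the treewidth is 3.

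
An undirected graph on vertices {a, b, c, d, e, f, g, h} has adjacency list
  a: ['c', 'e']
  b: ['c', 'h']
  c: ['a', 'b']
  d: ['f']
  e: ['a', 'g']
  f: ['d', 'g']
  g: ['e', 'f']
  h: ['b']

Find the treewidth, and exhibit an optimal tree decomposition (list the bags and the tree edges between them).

The largest bag has 2 vertices, giving width 1; this decomposition certifies tw(G) ≤ 1. Any graph with an edge has treewidth ≥ 1, and G has the edge h–b. Hence tw(G) = 1 exactly.

Treewidth 1.
One such decomposition:
Bags: B1 = {b, h}  B2 = {b, c}  B3 = {a, c}  B4 = {a, e}  B5 = {e, g}  B6 = {f, g}  B7 = {d, f}
Tree: B1–B2, B2–B3, B3–B4, B4–B5, B5–B6, B6–B7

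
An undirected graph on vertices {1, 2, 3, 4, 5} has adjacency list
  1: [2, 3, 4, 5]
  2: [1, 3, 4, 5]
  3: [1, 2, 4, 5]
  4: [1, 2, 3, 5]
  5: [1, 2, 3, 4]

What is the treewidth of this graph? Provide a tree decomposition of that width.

A single bag containing all 5 vertices is trivially a valid decomposition of width 4. Conversely, {1, 2, 3, 4, 5} is a clique of size 5, and the vertices of any clique must share a bag in every tree decomposition; so some bag has ≥ 5 vertices and tw(G) ≥ 4. The upper and lower bounds meet at 4, so that is the treewidth.

Treewidth 4.
Bags: B1 = {1, 2, 3, 4, 5}
Tree: (single bag)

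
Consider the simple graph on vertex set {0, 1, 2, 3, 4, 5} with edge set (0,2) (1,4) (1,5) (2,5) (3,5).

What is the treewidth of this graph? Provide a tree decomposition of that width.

Each bag holds 2 vertices, so the decomposition has width 1, which upper-bounds the treewidth. Any graph with an edge has treewidth ≥ 1, and G has the edge 2–5. The upper and lower bounds meet at 1, so that is the treewidth.

Treewidth 1.
One such decomposition:
Bags: B1 = {2, 5}  B2 = {1, 5}  B3 = {3, 5}  B4 = {0, 2}  B5 = {1, 4}
Tree: B1–B2, B2–B3, B1–B4, B2–B5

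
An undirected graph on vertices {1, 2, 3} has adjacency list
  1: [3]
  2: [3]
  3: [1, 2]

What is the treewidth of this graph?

1

A width-1 tree decomposition is:
Bags: B1 = {2, 3}  B2 = {1, 3}
Tree: B1–B2
Each bag holds 2 vertices, so the decomposition has width 1, which upper-bounds the treewidth. Any graph with an edge has treewidth ≥ 1, and G has the edge 3–2. Combining the bounds, tw(G) = 1.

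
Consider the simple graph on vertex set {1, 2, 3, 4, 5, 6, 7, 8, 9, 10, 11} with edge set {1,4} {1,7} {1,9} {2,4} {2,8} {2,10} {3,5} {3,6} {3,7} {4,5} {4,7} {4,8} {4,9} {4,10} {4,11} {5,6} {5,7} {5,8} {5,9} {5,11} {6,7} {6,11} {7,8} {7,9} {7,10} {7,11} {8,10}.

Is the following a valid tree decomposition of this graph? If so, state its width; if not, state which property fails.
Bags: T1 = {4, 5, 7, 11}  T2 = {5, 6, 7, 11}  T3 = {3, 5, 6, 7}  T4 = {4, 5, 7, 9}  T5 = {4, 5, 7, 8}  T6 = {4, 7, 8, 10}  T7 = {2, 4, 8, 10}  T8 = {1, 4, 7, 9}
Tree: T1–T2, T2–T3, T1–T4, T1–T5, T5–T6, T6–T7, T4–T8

Yes; width 3.

Checking the three conditions: (i) the bags cover all of {1, 2, 3, 4, 5, 6, 7, 8, 9, 10, 11}; (ii) for each edge, some bag contains both endpoints; (iii) the bags containing any fixed vertex form a subtree. All hold, so the decomposition is valid with width 4 − 1 = 3.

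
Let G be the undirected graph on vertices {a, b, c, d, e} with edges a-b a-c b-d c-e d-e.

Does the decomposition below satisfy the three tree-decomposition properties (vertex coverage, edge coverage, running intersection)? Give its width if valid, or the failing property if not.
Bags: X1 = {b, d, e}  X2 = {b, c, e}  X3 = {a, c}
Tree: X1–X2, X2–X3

No — edge (b,a) lies in no bag.

A tree decomposition must satisfy three properties: every vertex lies in some bag; for every edge, both endpoints lie together in some bag; and for every vertex, the bags containing it form a connected subtree. Here edge (b,a) lies in no bag, so the decomposition is invalid.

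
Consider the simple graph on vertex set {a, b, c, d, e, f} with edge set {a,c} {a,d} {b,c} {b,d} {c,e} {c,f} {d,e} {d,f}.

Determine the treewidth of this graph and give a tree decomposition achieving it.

Each bag holds 3 vertices, so the decomposition has width 2, which upper-bounds the treewidth. For the lower bound, G contains the cycle d–f–c–a–d, so G is not a forest; only forests have treewidth ≤ 1, hence tw(G) ≥ 2. Hence tw(G) = 2 exactly.

Treewidth 2.
One such decomposition:
Bags: B1 = {c, d, f}  B2 = {a, c, d}  B3 = {b, c, d}  B4 = {c, d, e}
Tree: B1–B2, B2–B3, B3–B4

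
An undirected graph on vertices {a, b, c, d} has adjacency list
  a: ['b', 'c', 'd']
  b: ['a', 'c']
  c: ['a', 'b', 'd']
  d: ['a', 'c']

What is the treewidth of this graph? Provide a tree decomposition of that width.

Treewidth 2.
One such decomposition:
Bags: B1 = {a, c, d}  B2 = {a, b, c}
Tree: B1–B2

The largest bag has 3 vertices, giving width 2; this decomposition certifies tw(G) ≤ 2. Conversely, {a, c, d} is a clique of size 3, and the vertices of any clique must share a bag in every tree decomposition; so some bag has ≥ 3 vertices and tw(G) ≥ 2. The upper and lower bounds meet at 2, so that is the treewidth.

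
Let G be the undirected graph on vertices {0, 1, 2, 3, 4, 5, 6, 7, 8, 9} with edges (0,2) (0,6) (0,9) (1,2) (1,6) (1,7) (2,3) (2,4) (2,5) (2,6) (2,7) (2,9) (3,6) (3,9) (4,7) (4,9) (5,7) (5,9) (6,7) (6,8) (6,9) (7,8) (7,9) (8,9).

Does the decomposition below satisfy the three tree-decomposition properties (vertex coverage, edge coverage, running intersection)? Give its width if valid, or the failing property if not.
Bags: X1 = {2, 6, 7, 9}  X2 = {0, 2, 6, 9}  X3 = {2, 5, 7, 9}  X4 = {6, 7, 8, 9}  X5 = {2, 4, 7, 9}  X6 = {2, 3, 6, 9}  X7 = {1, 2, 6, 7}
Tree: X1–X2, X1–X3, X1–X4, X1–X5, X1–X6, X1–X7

Checking the three conditions: (i) the bags cover all of {0, 1, 2, 3, 4, 5, 6, 7, 8, 9}; (ii) for each edge, some bag contains both endpoints; (iii) the bags containing any fixed vertex form a subtree. All hold, so the decomposition is valid with width 4 − 1 = 3.

Yes; width 3.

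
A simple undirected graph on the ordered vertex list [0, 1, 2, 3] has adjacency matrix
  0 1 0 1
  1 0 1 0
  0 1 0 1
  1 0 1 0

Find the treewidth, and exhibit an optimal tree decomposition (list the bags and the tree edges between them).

Each bag holds 3 vertices, so the decomposition has width 2, which upper-bounds the treewidth. The edges 2–1–0–3–2 form a cycle, so G is not a tree and its treewidth is at least 2. Therefore the treewidth is 2.

Treewidth 2.
One such decomposition:
Bags: B1 = {0, 1, 2}  B2 = {0, 2, 3}
Tree: B1–B2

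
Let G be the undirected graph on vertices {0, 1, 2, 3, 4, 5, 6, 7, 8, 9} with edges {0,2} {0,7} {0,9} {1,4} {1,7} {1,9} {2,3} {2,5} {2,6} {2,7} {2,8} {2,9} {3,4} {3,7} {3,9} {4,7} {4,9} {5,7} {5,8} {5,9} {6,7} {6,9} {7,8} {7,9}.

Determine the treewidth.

A width-3 tree decomposition is:
Bags: B1 = {3, 4, 7, 9}  B2 = {2, 3, 7, 9}  B3 = {2, 5, 7, 9}  B4 = {2, 6, 7, 9}  B5 = {2, 5, 7, 8}  B6 = {0, 2, 7, 9}  B7 = {1, 4, 7, 9}
Tree: B1–B2, B2–B3, B3–B4, B3–B5, B3–B6, B1–B7
Every bag has size at most 4, so the width is 4 − 1 = 3 and tw(G) ≤ 3. Conversely, {2, 5, 7, 8} is a clique of size 4, and the vertices of any clique must share a bag in every tree decomposition; so some bag has ≥ 4 vertices and tw(G) ≥ 3. Therefore the treewidth is 3.

3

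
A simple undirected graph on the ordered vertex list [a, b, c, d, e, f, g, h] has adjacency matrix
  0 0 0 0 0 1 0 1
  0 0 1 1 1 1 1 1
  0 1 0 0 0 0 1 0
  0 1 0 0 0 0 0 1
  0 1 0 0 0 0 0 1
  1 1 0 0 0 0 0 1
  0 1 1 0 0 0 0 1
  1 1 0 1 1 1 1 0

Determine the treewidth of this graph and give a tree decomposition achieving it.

The largest bag has 3 vertices, giving width 2; this decomposition certifies tw(G) ≤ 2. For the lower bound, the 3 vertices {a, f, h} are pairwise adjacent, and any tree decomposition puts a clique entirely inside one bag — forcing width ≥ 2. Hence tw(G) = 2 exactly.

Treewidth 2.
One such decomposition:
Bags: B1 = {b, f, h}  B2 = {b, e, h}  B3 = {b, g, h}  B4 = {b, d, h}  B5 = {a, f, h}  B6 = {b, c, g}
Tree: B1–B2, B1–B3, B2–B4, B1–B5, B3–B6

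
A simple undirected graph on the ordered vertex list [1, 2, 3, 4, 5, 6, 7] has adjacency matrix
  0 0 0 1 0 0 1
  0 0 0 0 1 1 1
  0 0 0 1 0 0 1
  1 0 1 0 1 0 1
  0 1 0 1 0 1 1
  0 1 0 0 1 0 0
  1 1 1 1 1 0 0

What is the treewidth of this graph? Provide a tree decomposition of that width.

Treewidth 2.
One such decomposition:
Bags: B1 = {4, 5, 7}  B2 = {2, 5, 7}  B3 = {2, 5, 6}  B4 = {1, 4, 7}  B5 = {3, 4, 7}
Tree: B1–B2, B2–B3, B1–B4, B1–B5

The largest bag has 3 vertices, giving width 2; this decomposition certifies tw(G) ≤ 2. For the lower bound, the 3 vertices {2, 5, 6} are pairwise adjacent, and any tree decomposition puts a clique entirely inside one bag — forcing width ≥ 2. The upper and lower bounds meet at 2, so that is the treewidth.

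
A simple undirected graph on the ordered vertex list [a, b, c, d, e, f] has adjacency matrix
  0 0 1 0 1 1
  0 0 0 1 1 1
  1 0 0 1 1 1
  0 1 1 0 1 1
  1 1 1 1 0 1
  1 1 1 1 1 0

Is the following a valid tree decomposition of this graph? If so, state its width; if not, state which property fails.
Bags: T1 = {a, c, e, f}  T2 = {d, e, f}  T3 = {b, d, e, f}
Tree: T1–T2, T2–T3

A tree decomposition must satisfy three properties: every vertex lies in some bag; for every edge, both endpoints lie together in some bag; and for every vertex, the bags containing it form a connected subtree. Here edge (c,d) lies in no bag, so the decomposition is invalid.

No — edge (c,d) lies in no bag.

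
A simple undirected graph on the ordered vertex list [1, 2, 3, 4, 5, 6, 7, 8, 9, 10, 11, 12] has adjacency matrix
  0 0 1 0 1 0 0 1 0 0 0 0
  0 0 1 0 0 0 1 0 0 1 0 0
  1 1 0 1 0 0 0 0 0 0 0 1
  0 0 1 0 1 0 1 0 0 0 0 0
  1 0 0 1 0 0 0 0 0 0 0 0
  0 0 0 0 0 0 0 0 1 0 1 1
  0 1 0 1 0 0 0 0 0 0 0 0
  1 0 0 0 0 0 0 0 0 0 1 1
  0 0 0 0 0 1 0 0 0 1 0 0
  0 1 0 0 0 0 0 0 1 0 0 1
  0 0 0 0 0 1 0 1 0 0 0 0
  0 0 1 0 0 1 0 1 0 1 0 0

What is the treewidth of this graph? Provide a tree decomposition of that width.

Treewidth 3.
One optimal decomposition is:
Bags: B1 = {2, 4, 5, 7}  B2 = {2, 3, 4, 5}  B3 = {1, 2, 3, 5}  B4 = {1, 2, 3, 10}  B5 = {1, 3, 10, 12}  B6 = {1, 8, 10, 12}  B7 = {8, 9, 10, 12}  B8 = {6, 8, 9, 12}  B9 = {6, 8, 9, 11}
Tree: B1–B2, B2–B3, B3–B4, B4–B5, B5–B6, B6–B7, B7–B8, B8–B9

Each bag holds 4 vertices, so the decomposition has width 3, which upper-bounds the treewidth. For the lower bound: the 4 vertex sets {4,5,7}, {2}, {3}, {1,8,10,12} are disjoint, each induces a connected subgraph, and every pair is joined by at least one edge of G. Contracting each set to a single vertex therefore yields K_{4} as a minor, and since treewidth is minor-monotone, tw(G) ≥ tw(K_{4}) = 3. The upper and lower bounds meet at 3, so that is the treewidth.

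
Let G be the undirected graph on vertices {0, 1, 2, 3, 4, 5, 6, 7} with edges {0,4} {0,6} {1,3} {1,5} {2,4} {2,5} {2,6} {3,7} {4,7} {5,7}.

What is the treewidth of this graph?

A width-2 tree decomposition is:
Bags: B1 = {0, 2, 6}  B2 = {0, 2, 4}  B3 = {2, 4, 5}  B4 = {4, 5, 7}  B5 = {1, 5, 7}  B6 = {1, 3, 7}
Tree: B1–B2, B2–B3, B3–B4, B4–B5, B5–B6
Each bag holds 3 vertices, so the decomposition has width 2, which upper-bounds the treewidth. The edges 6–0–4–2–6 form a cycle, so G is not a tree and its treewidth is at least 2. Hence tw(G) = 2 exactly.

2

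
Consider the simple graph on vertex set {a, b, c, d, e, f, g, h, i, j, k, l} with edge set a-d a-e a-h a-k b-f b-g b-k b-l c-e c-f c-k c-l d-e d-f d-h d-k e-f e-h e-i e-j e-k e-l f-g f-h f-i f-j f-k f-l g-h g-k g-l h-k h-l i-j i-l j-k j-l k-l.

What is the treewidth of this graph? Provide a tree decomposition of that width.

The largest bag has 5 vertices, giving width 4; this decomposition certifies tw(G) ≤ 4. On the other hand G contains the 5-clique {a, d, e, h, k}. A clique must lie in a single bag of any decomposition, so no decomposition can have width below 4. Therefore the treewidth is 4.

Treewidth 4.
One such decomposition:
Bags: B1 = {c, e, f, k, l}  B2 = {e, f, h, k, l}  B3 = {f, g, h, k, l}  B4 = {d, e, f, h, k}  B5 = {b, f, g, k, l}  B6 = {a, d, e, h, k}  B7 = {e, f, j, k, l}  B8 = {e, f, i, j, l}
Tree: B1–B2, B2–B3, B2–B4, B3–B5, B4–B6, B2–B7, B7–B8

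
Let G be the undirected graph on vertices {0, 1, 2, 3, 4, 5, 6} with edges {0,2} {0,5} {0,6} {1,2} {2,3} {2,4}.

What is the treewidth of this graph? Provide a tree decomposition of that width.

Treewidth 1.
One such decomposition:
Bags: B1 = {0, 2}  B2 = {2, 4}  B3 = {0, 6}  B4 = {0, 5}  B5 = {1, 2}  B6 = {2, 3}
Tree: B1–B2, B1–B3, B1–B4, B2–B5, B2–B6

Every bag has size at most 2, so the width is 2 − 1 = 1 and tw(G) ≤ 1. Since G has at least one edge (e.g. 0–2), it is not an edgeless graph, so tw(G) ≥ 1. Hence tw(G) = 1 exactly.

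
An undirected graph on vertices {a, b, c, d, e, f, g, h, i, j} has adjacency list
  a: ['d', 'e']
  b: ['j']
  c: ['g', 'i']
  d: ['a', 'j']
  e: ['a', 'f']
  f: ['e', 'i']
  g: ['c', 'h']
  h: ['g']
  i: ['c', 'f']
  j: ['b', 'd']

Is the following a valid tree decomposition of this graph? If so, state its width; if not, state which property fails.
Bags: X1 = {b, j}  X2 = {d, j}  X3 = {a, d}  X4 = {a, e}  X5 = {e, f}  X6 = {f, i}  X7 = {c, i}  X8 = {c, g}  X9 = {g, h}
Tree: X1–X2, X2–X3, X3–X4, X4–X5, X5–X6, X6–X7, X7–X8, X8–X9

Vertex coverage: the bags together contain {a, b, c, d, e, f, g, h, i, j}, the full vertex set. Edge coverage: each edge of G has both endpoints in at least one bag. Running intersection: for every vertex, the bags containing it form a connected subtree. All three properties hold, so this is a valid tree decomposition of width max|bag| − 1 = 1, and hence tw(G) ≤ 1.

Yes; width 1.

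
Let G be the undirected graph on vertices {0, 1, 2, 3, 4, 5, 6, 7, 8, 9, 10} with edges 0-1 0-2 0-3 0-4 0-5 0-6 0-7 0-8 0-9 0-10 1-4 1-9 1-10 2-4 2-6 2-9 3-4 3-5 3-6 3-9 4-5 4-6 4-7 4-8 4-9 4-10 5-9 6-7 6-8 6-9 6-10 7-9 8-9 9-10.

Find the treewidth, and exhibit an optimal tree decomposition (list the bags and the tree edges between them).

Treewidth 4.
One such decomposition:
Bags: B1 = {0, 3, 4, 6, 9}  B2 = {0, 2, 4, 6, 9}  B3 = {0, 3, 4, 5, 9}  B4 = {0, 4, 6, 9, 10}  B5 = {0, 4, 6, 7, 9}  B6 = {0, 1, 4, 9, 10}  B7 = {0, 4, 6, 8, 9}
Tree: B1–B2, B1–B3, B1–B4, B4–B5, B4–B6, B5–B7

The largest bag has 5 vertices, giving width 4; this decomposition certifies tw(G) ≤ 4. On the other hand G contains the 5-clique {0, 1, 4, 9, 10}. A clique must lie in a single bag of any decomposition, so no decomposition can have width below 4. The upper and lower bounds meet at 4, so that is the treewidth.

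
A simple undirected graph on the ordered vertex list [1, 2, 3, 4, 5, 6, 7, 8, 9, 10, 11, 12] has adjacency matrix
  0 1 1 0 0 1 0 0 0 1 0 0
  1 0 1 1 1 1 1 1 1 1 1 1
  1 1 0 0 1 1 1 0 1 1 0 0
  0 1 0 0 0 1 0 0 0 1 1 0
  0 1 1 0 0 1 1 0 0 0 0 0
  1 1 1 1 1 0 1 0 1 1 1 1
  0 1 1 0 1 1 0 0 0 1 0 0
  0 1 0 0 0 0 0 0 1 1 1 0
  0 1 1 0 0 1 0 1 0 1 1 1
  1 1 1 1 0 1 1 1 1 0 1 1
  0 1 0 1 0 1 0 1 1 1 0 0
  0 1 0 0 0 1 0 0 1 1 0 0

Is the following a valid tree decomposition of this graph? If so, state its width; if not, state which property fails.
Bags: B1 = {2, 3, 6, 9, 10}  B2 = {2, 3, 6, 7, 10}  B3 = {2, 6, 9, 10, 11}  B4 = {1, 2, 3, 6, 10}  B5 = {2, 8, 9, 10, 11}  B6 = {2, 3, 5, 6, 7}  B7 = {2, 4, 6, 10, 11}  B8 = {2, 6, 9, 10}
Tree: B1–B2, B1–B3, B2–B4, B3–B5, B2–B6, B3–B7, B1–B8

No — vertex 12 appears in no bag.

A tree decomposition must satisfy three properties: every vertex lies in some bag; for every edge, both endpoints lie together in some bag; and for every vertex, the bags containing it form a connected subtree. Here vertex 12 appears in no bag, so the decomposition is invalid.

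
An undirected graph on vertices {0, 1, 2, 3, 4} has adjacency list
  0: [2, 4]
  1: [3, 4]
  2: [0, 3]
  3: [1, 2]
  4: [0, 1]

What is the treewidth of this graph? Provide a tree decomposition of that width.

Each bag holds 3 vertices, so the decomposition has width 2, which upper-bounds the treewidth. For the lower bound, G contains the cycle 3–2–0–4–1–3, so G is not a forest; only forests have treewidth ≤ 1, hence tw(G) ≥ 2. The upper and lower bounds meet at 2, so that is the treewidth.

Treewidth 2.
Bags: B1 = {0, 2, 3}  B2 = {0, 3, 4}  B3 = {1, 3, 4}
Tree: B1–B2, B2–B3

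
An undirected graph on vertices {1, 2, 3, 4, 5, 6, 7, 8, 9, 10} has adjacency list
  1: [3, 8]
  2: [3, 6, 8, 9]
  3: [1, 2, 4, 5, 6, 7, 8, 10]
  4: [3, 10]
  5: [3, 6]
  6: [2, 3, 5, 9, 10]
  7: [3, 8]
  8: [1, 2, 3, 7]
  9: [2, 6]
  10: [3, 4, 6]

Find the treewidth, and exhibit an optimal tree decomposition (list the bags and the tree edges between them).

Treewidth 2.
Bags: B1 = {2, 3, 6}  B2 = {2, 3, 8}  B3 = {1, 3, 8}  B4 = {3, 6, 10}  B5 = {3, 5, 6}  B6 = {3, 4, 10}  B7 = {3, 7, 8}  B8 = {2, 6, 9}
Tree: B1–B2, B2–B3, B1–B4, B4–B5, B4–B6, B3–B7, B1–B8

Every bag has size at most 3, so the width is 3 − 1 = 2 and tw(G) ≤ 2. On the other hand G contains the 3-clique {2, 6, 9}. A clique must lie in a single bag of any decomposition, so no decomposition can have width below 2. Therefore the treewidth is 2.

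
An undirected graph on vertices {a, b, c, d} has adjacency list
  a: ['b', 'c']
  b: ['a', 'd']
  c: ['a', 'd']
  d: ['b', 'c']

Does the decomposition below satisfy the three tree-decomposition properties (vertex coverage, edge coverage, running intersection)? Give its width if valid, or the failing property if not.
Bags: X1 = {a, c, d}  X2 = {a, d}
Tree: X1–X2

No — vertex b appears in no bag.

A tree decomposition must satisfy three properties: every vertex lies in some bag; for every edge, both endpoints lie together in some bag; and for every vertex, the bags containing it form a connected subtree. Here vertex b appears in no bag, so the decomposition is invalid.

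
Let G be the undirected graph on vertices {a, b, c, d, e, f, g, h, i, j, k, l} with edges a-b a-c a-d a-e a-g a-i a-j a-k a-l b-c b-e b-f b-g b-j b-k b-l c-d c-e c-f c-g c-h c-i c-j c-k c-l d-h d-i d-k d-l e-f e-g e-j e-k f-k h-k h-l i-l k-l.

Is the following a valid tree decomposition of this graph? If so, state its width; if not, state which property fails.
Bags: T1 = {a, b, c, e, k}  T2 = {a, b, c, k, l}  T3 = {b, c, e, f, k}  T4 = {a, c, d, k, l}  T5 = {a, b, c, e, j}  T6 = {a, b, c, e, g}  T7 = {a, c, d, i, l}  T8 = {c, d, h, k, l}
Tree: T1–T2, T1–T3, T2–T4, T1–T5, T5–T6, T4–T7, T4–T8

Yes; width 4.

Vertex coverage: the bags together contain {a, b, c, d, e, f, g, h, i, j, k, l}, the full vertex set. Edge coverage: each edge of G has both endpoints in at least one bag. Running intersection: for every vertex, the bags containing it form a connected subtree. All three properties hold, so this is a valid tree decomposition of width max|bag| − 1 = 4, and hence tw(G) ≤ 4.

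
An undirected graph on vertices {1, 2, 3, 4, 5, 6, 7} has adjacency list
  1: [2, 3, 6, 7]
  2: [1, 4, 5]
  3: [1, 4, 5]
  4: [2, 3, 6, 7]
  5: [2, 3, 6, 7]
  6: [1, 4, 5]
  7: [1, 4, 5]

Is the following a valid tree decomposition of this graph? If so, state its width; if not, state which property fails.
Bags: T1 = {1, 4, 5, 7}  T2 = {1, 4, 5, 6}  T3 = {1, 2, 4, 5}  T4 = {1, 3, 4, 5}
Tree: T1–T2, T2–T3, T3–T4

Yes; width 3.

Vertex coverage: the bags together contain {1, 2, 3, 4, 5, 6, 7}, the full vertex set. Edge coverage: each edge of G has both endpoints in at least one bag. Running intersection: for every vertex, the bags containing it form a connected subtree. All three properties hold, so this is a valid tree decomposition of width max|bag| − 1 = 3, and hence tw(G) ≤ 3.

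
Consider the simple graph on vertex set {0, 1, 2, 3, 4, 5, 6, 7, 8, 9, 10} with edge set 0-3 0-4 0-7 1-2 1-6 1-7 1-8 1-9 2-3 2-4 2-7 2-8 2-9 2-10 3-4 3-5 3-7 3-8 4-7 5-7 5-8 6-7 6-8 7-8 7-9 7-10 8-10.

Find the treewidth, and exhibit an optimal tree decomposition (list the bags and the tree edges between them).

Treewidth 3.
One optimal decomposition is:
Bags: B1 = {1, 2, 7, 8}  B2 = {2, 3, 7, 8}  B3 = {3, 5, 7, 8}  B4 = {2, 3, 4, 7}  B5 = {1, 2, 7, 9}  B6 = {0, 3, 4, 7}  B7 = {2, 7, 8, 10}  B8 = {1, 6, 7, 8}
Tree: B1–B2, B2–B3, B2–B4, B1–B5, B4–B6, B1–B7, B1–B8

The largest bag has 4 vertices, giving width 3; this decomposition certifies tw(G) ≤ 3. For the lower bound, the 4 vertices {0, 3, 4, 7} are pairwise adjacent, and any tree decomposition puts a clique entirely inside one bag — forcing width ≥ 3. Combining the bounds, tw(G) = 3.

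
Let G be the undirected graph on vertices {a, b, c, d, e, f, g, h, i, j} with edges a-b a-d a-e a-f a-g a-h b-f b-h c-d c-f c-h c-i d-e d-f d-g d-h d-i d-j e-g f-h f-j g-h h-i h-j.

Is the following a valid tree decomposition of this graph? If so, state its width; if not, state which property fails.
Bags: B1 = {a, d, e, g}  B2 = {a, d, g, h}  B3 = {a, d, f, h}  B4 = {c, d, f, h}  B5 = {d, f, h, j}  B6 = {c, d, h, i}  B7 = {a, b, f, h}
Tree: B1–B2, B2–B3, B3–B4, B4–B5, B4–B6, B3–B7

Checking the three conditions: (i) the bags cover all of {a, b, c, d, e, f, g, h, i, j}; (ii) for each edge, some bag contains both endpoints; (iii) the bags containing any fixed vertex form a subtree. All hold, so the decomposition is valid with width 4 − 1 = 3.

Yes; width 3.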